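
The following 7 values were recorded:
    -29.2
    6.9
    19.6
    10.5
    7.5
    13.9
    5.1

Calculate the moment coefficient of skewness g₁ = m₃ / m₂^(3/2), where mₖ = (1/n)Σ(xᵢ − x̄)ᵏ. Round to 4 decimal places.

x̄ = (-29.2 + 6.9 + 19.6 + 10.5 + 7.5 + 13.9 + 5.1) / 7 = 4.9000
deviations (xᵢ − x̄): -34.1000, 2.0000, 14.7000, 5.6000, 2.6000, 9.0000, 0.2000
Σ(xᵢ − x̄)² = 1502.0600 ⇒ m₂ = 1502.0600/7 = 214.58000
Σ(xᵢ − x̄)³ = -35545.0980 ⇒ m₃ = -35545.0980/7 = -5077.87114
m₂^(3/2) = 214.58000^(1.5) = 3143.28573
g₁ = m₃ / m₂^(3/2) = -5077.87114 / 3143.28573 ≈ -1.6155

-1.6155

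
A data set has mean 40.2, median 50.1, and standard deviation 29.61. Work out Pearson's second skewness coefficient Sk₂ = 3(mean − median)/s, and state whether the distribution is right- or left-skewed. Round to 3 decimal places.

Sk₂ = 3(40.2 − 50.1) / 29.61 = 3 × -9.9000 / 29.61
    = -29.7000 / 29.61 ≈ -1.003
Sk₂ < 0 ⇒ mean < median ⇒ left-skewed (negative skew).

-1.003, left-skewed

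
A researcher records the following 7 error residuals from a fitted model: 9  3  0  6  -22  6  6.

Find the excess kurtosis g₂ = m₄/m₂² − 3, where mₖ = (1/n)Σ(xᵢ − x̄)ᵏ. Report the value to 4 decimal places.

x̄ = 1.1429
Σ(xᵢ − x̄)² = 672.8571 ⇒ m₂ = 96.12245
Σ(xᵢ − x̄)⁴ = 292353.1137 ⇒ m₄ = 41764.73053
m₂² = 9239.52520
g₂ = m₄/m₂² − 3 = 4.52022 − 3 ≈ 1.5202

1.5202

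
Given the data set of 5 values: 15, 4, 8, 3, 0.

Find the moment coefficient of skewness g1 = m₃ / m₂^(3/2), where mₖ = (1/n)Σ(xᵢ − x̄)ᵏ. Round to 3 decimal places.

0.701

x̄ = (15 + 4 + 8 + 3 + 0) / 5 = 6.0000
deviations (xᵢ − x̄): 9.0000, -2.0000, 2.0000, -3.0000, -6.0000
Σ(xᵢ − x̄)² = 134.0000 ⇒ m₂ = 134.0000/5 = 26.80000
Σ(xᵢ − x̄)³ = 486.0000 ⇒ m₃ = 486.0000/5 = 97.20000
m₂^(3/2) = 26.80000^(1.5) = 138.74016
g1 = m₃ / m₂^(3/2) = 97.20000 / 138.74016 ≈ 0.701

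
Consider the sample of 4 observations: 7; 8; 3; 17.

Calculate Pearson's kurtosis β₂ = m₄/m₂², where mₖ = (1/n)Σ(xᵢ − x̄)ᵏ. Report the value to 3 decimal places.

2.091

x̄ = 8.7500
Σ(xᵢ − x̄)² = 104.7500 ⇒ m₂ = 26.18750
Σ(xᵢ − x̄)⁴ = 5735.3281 ⇒ m₄ = 1433.83203
m₂² = 685.78516
β₂ = m₄/m₂² = 1433.83203 / 685.78516 ≈ 2.091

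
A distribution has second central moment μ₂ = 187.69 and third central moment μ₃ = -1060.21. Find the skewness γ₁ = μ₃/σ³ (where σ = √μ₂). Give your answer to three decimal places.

-0.412

σ = √μ₂ = √187.69 = 13.70000
σ³ = μ₂^(3/2) = 2571.35300
γ₁ = μ₃/σ³ = -1060.21 / 2571.35300 ≈ -0.412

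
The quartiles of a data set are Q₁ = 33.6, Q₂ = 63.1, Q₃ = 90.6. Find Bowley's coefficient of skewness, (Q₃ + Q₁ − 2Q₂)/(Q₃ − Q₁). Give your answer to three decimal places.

numerator: Q₃ + Q₁ − 2Q₂ = 90.6 + 33.6 − 2×63.1 = -2.0000
denominator: Q₃ − Q₁ = 90.6 − 33.6 = 57.0000
Bowley skewness = -2.0000 / 57.0000 ≈ -0.035

-0.035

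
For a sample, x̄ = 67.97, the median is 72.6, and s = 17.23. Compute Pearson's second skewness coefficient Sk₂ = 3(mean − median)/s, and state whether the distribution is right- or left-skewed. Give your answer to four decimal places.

-0.8062, left-skewed

Sk₂ = 3(67.97 − 72.6) / 17.23 = 3 × -4.6300 / 17.23
    = -13.8900 / 17.23 ≈ -0.8062
Sk₂ < 0 ⇒ mean < median ⇒ left-skewed (negative skew).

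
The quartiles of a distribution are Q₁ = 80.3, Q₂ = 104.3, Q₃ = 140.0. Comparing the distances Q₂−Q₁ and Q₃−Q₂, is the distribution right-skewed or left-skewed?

right-skewed

Q₂ − Q₁ = 24.0;  Q₃ − Q₂ = 35.7
Q₃ − Q₂ > Q₂ − Q₁ ⇒ the upper half is more spread out ⇒ right-skewed.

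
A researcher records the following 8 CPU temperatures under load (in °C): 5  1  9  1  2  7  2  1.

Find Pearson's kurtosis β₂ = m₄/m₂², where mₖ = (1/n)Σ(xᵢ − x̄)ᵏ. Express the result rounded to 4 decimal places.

x̄ = 3.5000
Σ(xᵢ − x̄)² = 68.0000 ⇒ m₂ = 8.50000
Σ(xᵢ − x̄)⁴ = 1197.5000 ⇒ m₄ = 149.68750
m₂² = 72.25000
β₂ = m₄/m₂² = 149.68750 / 72.25000 ≈ 2.0718

2.0718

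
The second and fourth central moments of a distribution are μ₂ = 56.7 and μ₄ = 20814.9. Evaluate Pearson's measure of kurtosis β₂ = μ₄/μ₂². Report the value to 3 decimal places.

μ₂² = 56.7² = 3214.89000
μ₄/μ₂² = 20814.9 / 3214.89000 = 6.47453
β₂ ≈ 6.475

6.475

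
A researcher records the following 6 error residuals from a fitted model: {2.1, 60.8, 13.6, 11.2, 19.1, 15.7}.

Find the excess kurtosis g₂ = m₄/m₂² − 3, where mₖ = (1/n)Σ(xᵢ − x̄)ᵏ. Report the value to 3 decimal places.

0.708

x̄ = 20.4167
Σ(xᵢ − x̄)² = 2121.7083 ⇒ m₂ = 353.61806
Σ(xᵢ − x̄)⁴ = 2781986.5628 ⇒ m₄ = 463664.42714
m₂² = 125045.72921
g₂ = m₄/m₂² − 3 = 3.70796 − 3 ≈ 0.708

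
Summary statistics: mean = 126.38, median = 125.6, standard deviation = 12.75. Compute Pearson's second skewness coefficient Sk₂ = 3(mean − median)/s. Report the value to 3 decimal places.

Sk₂ = 3(126.38 − 125.6) / 12.75 = 3 × 0.7800 / 12.75
    = 2.3400 / 12.75 ≈ 0.184

0.184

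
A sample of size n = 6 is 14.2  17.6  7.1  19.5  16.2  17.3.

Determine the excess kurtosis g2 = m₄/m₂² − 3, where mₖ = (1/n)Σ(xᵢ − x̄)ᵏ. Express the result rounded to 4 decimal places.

0.1836

x̄ = 15.3167
Σ(xᵢ − x̄)² = 96.1883 ⇒ m₂ = 16.03139
Σ(xᵢ − x̄)⁴ = 4909.1661 ⇒ m₄ = 818.19436
m₂² = 257.00543
g2 = m₄/m₂² − 3 = 3.18357 − 3 ≈ 0.1836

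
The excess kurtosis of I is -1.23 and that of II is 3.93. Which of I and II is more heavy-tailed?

Higher excess kurtosis ⇒ heavier tails relative to the normal distribution.
-1.23 vs 3.93: the larger is 3.93, so II has heavier tails. (II is leptokurtic — heavier-than-normal tails; the other is platykurtic.)

II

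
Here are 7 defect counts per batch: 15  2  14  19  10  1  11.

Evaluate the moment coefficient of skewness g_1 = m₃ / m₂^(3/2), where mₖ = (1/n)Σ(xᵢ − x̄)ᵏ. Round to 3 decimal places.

x̄ = (15 + 2 + 14 + 19 + 10 + 1 + 11) / 7 = 10.2857
deviations (xᵢ − x̄): 4.7143, -8.2857, 3.7143, 8.7143, -0.2857, -9.2857, 0.7143
Σ(xᵢ − x̄)² = 267.4286 ⇒ m₂ = 267.4286/7 = 38.20408
Σ(xᵢ − x̄)³ = -551.3878 ⇒ m₃ = -551.3878/7 = -78.76968
m₂^(3/2) = 38.20408^(1.5) = 236.13733
g_1 = m₃ / m₂^(3/2) = -78.76968 / 236.13733 ≈ -0.334

-0.334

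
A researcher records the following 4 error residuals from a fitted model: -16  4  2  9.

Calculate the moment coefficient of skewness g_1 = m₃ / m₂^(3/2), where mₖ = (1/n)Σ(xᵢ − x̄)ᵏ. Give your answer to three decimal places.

x̄ = (-16 + 4 + 2 + 9) / 4 = -0.2500
deviations (xᵢ − x̄): -15.7500, 4.2500, 2.2500, 9.2500
Σ(xᵢ − x̄)² = 356.7500 ⇒ m₂ = 356.7500/4 = 89.18750
Σ(xᵢ − x̄)³ = -3027.3750 ⇒ m₃ = -3027.3750/4 = -756.84375
m₂^(3/2) = 89.18750^(1.5) = 842.27902
g_1 = m₃ / m₂^(3/2) = -756.84375 / 842.27902 ≈ -0.899

-0.899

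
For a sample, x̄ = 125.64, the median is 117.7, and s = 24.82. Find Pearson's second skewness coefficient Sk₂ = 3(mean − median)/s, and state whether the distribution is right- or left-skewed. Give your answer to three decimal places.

Sk₂ = 3(125.64 − 117.7) / 24.82 = 3 × 7.9400 / 24.82
    = 23.8200 / 24.82 ≈ 0.960
Sk₂ > 0 ⇒ mean > median ⇒ right-skewed (positive skew).

0.960, right-skewed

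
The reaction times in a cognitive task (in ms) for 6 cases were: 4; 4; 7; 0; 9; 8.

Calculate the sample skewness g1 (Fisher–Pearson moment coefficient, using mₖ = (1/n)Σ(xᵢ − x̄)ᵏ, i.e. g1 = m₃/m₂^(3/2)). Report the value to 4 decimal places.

x̄ = (4 + 4 + 7 + 0 + 9 + 8) / 6 = 5.3333
deviations (xᵢ − x̄): -1.3333, -1.3333, 1.6667, -5.3333, 3.6667, 2.6667
Σ(xᵢ − x̄)² = 55.3333 ⇒ m₂ = 55.3333/6 = 9.22222
Σ(xᵢ − x̄)³ = -83.5556 ⇒ m₃ = -83.5556/6 = -13.92593
m₂^(3/2) = 9.22222^(1.5) = 28.00615
g1 = m₃ / m₂^(3/2) = -13.92593 / 28.00615 ≈ -0.4972

-0.4972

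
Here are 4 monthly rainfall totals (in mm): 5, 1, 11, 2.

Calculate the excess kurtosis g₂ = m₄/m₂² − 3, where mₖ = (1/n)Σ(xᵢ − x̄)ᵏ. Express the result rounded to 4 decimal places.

-1.0699

x̄ = 4.7500
Σ(xᵢ − x̄)² = 60.7500 ⇒ m₂ = 15.18750
Σ(xᵢ − x̄)⁴ = 1780.8281 ⇒ m₄ = 445.20703
m₂² = 230.66016
g₂ = m₄/m₂² − 3 = 1.93014 − 3 ≈ -1.0699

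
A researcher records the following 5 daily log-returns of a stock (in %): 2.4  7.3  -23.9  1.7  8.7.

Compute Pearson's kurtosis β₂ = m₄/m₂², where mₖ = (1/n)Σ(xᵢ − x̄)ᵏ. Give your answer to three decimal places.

x̄ = -0.7600
Σ(xᵢ − x̄)² = 705.9520 ⇒ m₂ = 141.19040
Σ(xᵢ − x̄)⁴ = 299082.3331 ⇒ m₄ = 59816.46662
m₂² = 19934.72905
β₂ = m₄/m₂² = 59816.46662 / 19934.72905 ≈ 3.001

3.001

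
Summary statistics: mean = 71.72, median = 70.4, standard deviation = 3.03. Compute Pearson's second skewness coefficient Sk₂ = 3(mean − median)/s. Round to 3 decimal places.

Sk₂ = 3(71.72 − 70.4) / 3.03 = 3 × 1.3200 / 3.03
    = 3.9600 / 3.03 ≈ 1.307

1.307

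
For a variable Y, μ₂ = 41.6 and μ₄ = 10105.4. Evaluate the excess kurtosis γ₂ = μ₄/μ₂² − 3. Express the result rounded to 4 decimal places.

μ₂² = 41.6² = 1730.56000
μ₄/μ₂² = 10105.4 / 1730.56000 = 5.83938
γ₂ = 5.83938 − 3 ≈ 2.8394

2.8394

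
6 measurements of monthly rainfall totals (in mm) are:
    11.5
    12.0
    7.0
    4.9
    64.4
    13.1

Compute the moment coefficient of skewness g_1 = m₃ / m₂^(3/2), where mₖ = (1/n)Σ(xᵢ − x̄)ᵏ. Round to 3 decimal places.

1.708

x̄ = (11.5 + 12.0 + 7.0 + 4.9 + 64.4 + 13.1) / 6 = 18.8167
deviations (xᵢ − x̄): -7.3167, -6.8167, -11.8167, -13.9167, 45.5833, -5.7167
Σ(xᵢ − x̄)² = 2543.8283 ⇒ m₂ = 2543.8283/6 = 423.97139
Σ(xᵢ − x̄)³ = 89474.3316 ⇒ m₃ = 89474.3316/6 = 14912.38859
m₂^(3/2) = 423.97139^(1.5) = 8729.81067
g_1 = m₃ / m₂^(3/2) = 14912.38859 / 8729.81067 ≈ 1.708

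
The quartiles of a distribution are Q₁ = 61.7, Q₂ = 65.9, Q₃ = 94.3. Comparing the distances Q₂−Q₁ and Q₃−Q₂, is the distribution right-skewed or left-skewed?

right-skewed

Q₂ − Q₁ = 4.2;  Q₃ − Q₂ = 28.4
Q₃ − Q₂ > Q₂ − Q₁ ⇒ the upper half is more spread out ⇒ right-skewed.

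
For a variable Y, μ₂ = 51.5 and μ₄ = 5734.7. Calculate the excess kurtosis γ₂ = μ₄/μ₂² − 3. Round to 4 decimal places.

μ₂² = 51.5² = 2652.25000
μ₄/μ₂² = 5734.7 / 2652.25000 = 2.16220
γ₂ = 2.16220 − 3 ≈ -0.8378

-0.8378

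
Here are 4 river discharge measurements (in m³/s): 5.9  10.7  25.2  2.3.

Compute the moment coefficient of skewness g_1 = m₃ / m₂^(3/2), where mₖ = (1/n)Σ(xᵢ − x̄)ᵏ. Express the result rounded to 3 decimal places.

x̄ = (5.9 + 10.7 + 25.2 + 2.3) / 4 = 11.0250
deviations (xᵢ − x̄): -5.1250, -0.3250, 14.1750, -8.7250
Σ(xᵢ − x̄)² = 303.4275 ⇒ m₂ = 303.4275/4 = 75.85688
Σ(xᵢ − x̄)³ = 2049.3499 ⇒ m₃ = 2049.3499/4 = 512.33747
m₂^(3/2) = 75.85688^(1.5) = 660.68192
g_1 = m₃ / m₂^(3/2) = 512.33747 / 660.68192 ≈ 0.775

0.775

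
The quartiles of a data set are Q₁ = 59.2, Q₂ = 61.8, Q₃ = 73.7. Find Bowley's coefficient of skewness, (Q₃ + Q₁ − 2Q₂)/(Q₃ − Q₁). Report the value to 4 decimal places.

0.6414

numerator: Q₃ + Q₁ − 2Q₂ = 73.7 + 59.2 − 2×61.8 = 9.3000
denominator: Q₃ − Q₁ = 73.7 − 59.2 = 14.5000
Bowley skewness = 9.3000 / 14.5000 ≈ 0.6414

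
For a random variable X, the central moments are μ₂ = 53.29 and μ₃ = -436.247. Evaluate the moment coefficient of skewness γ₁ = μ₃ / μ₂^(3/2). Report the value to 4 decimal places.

σ = √μ₂ = √53.29 = 7.30000
σ³ = μ₂^(3/2) = 389.01700
γ₁ = μ₃/σ³ = -436.247 / 389.01700 ≈ -1.1214

-1.1214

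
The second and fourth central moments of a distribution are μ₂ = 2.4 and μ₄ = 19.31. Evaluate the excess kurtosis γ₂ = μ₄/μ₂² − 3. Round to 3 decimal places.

μ₂² = 2.4² = 5.76000
μ₄/μ₂² = 19.31 / 5.76000 = 3.35243
γ₂ = 3.35243 − 3 ≈ 0.352

0.352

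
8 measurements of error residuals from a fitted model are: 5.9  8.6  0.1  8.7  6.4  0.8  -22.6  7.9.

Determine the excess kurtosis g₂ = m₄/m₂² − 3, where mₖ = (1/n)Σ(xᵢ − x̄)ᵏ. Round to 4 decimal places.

x̄ = 1.9750
Σ(xᵢ − x̄)² = 768.0350 ⇒ m₂ = 96.00438
Σ(xᵢ − x̄)⁴ = 370571.3487 ⇒ m₄ = 46321.41859
m₂² = 9216.84002
g₂ = m₄/m₂² − 3 = 5.02574 − 3 ≈ 2.0257

2.0257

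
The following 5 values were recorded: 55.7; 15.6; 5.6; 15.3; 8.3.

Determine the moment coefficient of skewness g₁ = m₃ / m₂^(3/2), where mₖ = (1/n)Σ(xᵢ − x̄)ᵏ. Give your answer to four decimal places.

x̄ = (55.7 + 15.6 + 5.6 + 15.3 + 8.3) / 5 = 20.1000
deviations (xᵢ − x̄): 35.6000, -4.5000, -14.5000, -4.8000, -11.8000
Σ(xᵢ − x̄)² = 1660.1400 ⇒ m₂ = 1660.1400/5 = 332.02800
Σ(xᵢ − x̄)³ = 40224.6420 ⇒ m₃ = 40224.6420/5 = 8044.92840
m₂^(3/2) = 332.02800^(1.5) = 6050.09319
g₁ = m₃ / m₂^(3/2) = 8044.92840 / 6050.09319 ≈ 1.3297

1.3297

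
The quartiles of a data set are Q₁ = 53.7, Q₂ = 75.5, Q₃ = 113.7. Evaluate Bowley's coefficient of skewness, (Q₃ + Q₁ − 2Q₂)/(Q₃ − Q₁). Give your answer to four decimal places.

numerator: Q₃ + Q₁ − 2Q₂ = 113.7 + 53.7 − 2×75.5 = 16.4000
denominator: Q₃ − Q₁ = 113.7 − 53.7 = 60.0000
Bowley skewness = 16.4000 / 60.0000 ≈ 0.2733

0.2733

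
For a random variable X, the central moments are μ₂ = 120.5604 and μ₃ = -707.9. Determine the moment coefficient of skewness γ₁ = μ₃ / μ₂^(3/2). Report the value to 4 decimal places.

-0.5348

σ = √μ₂ = √120.5604 = 10.98000
σ³ = μ₂^(3/2) = 1323.75319
γ₁ = μ₃/σ³ = -707.9 / 1323.75319 ≈ -0.5348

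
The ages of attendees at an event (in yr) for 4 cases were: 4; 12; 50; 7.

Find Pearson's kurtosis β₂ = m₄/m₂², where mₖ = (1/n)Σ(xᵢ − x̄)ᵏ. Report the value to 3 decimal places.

x̄ = 18.2500
Σ(xᵢ − x̄)² = 1376.7500 ⇒ m₂ = 344.18750
Σ(xᵢ − x̄)⁴ = 1074968.3281 ⇒ m₄ = 268742.08203
m₂² = 118465.03516
β₂ = m₄/m₂² = 268742.08203 / 118465.03516 ≈ 2.269

2.269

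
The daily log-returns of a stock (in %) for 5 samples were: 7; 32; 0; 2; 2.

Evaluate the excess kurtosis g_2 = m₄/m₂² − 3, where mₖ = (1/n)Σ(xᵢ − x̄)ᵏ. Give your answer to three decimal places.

x̄ = 8.6000
Σ(xᵢ − x̄)² = 711.2000 ⇒ m₂ = 142.24000
Σ(xᵢ − x̄)⁴ = 309093.5360 ⇒ m₄ = 61818.70720
m₂² = 20232.21760
g_2 = m₄/m₂² − 3 = 3.05546 − 3 ≈ 0.055

0.055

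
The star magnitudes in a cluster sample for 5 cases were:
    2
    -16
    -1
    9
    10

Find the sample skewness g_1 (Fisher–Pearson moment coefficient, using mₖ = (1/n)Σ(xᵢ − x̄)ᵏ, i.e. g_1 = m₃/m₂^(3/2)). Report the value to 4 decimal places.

-0.8309

x̄ = (2 - 16 - 1 + 9 + 10) / 5 = 0.8000
deviations (xᵢ − x̄): 1.2000, -16.8000, -1.8000, 8.2000, 9.2000
Σ(xᵢ − x̄)² = 438.8000 ⇒ m₂ = 438.8000/5 = 87.76000
Σ(xᵢ − x̄)³ = -3415.6800 ⇒ m₃ = -3415.6800/5 = -683.13600
m₂^(3/2) = 87.76000^(1.5) = 822.13838
g_1 = m₃ / m₂^(3/2) = -683.13600 / 822.13838 ≈ -0.8309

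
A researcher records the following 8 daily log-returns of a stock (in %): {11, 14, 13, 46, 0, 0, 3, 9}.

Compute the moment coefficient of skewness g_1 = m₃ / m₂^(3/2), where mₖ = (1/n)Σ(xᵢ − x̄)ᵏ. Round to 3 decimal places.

x̄ = (11 + 14 + 13 + 46 + 0 + 0 + 3 + 9) / 8 = 12.0000
deviations (xᵢ − x̄): -1.0000, 2.0000, 1.0000, 34.0000, -12.0000, -12.0000, -9.0000, -3.0000
Σ(xᵢ − x̄)² = 1540.0000 ⇒ m₂ = 1540.0000/8 = 192.50000
Σ(xᵢ − x̄)³ = 35100.0000 ⇒ m₃ = 35100.0000/8 = 4387.50000
m₂^(3/2) = 192.50000^(1.5) = 2670.82911
g_1 = m₃ / m₂^(3/2) = 4387.50000 / 2670.82911 ≈ 1.643

1.643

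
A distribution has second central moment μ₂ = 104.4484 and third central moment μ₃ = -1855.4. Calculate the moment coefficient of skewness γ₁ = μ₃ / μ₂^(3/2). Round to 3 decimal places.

-1.738

σ = √μ₂ = √104.4484 = 10.22000
σ³ = μ₂^(3/2) = 1067.46265
γ₁ = μ₃/σ³ = -1855.4 / 1067.46265 ≈ -1.738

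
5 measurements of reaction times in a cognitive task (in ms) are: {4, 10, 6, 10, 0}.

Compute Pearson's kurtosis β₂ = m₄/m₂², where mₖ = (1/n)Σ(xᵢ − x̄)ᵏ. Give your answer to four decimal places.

x̄ = 6.0000
Σ(xᵢ − x̄)² = 72.0000 ⇒ m₂ = 14.40000
Σ(xᵢ − x̄)⁴ = 1824.0000 ⇒ m₄ = 364.80000
m₂² = 207.36000
β₂ = m₄/m₂² = 364.80000 / 207.36000 ≈ 1.7593

1.7593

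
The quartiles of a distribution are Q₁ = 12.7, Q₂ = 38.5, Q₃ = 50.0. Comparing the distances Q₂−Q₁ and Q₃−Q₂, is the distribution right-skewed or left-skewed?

left-skewed

Q₂ − Q₁ = 25.8;  Q₃ − Q₂ = 11.5
Q₂ − Q₁ > Q₃ − Q₂ ⇒ the lower half is more spread out ⇒ left-skewed.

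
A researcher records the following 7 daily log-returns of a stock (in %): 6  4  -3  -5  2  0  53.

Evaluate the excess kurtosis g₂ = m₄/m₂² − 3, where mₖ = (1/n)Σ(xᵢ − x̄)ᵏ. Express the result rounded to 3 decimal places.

1.841

x̄ = 8.1429
Σ(xᵢ − x̄)² = 2434.8571 ⇒ m₂ = 347.83673
Σ(xᵢ − x̄)⁴ = 4100190.8688 ⇒ m₄ = 585741.55269
m₂² = 120990.39400
g₂ = m₄/m₂² − 3 = 4.84122 − 3 ≈ 1.841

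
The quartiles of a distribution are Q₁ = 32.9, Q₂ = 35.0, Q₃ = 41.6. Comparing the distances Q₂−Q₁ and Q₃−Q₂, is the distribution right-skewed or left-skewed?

Q₂ − Q₁ = 2.1;  Q₃ − Q₂ = 6.6
Q₃ − Q₂ > Q₂ − Q₁ ⇒ the upper half is more spread out ⇒ right-skewed.

right-skewed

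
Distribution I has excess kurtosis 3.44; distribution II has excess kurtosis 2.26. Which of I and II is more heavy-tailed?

Higher excess kurtosis ⇒ heavier tails relative to the normal distribution.
3.44 vs 2.26: the larger is 3.44, so I has heavier tails.

I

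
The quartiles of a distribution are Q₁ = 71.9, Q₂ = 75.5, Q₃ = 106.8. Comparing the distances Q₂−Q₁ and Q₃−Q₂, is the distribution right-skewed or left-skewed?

Q₂ − Q₁ = 3.6;  Q₃ − Q₂ = 31.3
Q₃ − Q₂ > Q₂ − Q₁ ⇒ the upper half is more spread out ⇒ right-skewed.

right-skewed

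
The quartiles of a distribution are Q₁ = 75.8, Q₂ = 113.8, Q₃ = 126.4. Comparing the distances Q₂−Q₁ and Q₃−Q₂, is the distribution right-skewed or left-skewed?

left-skewed

Q₂ − Q₁ = 38.0;  Q₃ − Q₂ = 12.6
Q₂ − Q₁ > Q₃ − Q₂ ⇒ the lower half is more spread out ⇒ left-skewed.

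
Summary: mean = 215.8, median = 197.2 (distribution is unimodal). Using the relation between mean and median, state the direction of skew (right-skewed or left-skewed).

mean − median = 215.8 − 197.2 = 18.6
mean > median ⇒ the longer tail is on the right ⇒ right-skewed (positively skewed).

right-skewed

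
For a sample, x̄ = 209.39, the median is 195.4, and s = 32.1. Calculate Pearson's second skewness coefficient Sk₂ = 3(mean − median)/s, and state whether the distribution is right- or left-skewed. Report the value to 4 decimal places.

Sk₂ = 3(209.39 − 195.4) / 32.1 = 3 × 13.9900 / 32.1
    = 41.9700 / 32.1 ≈ 1.3075
Sk₂ > 0 ⇒ mean > median ⇒ right-skewed (positive skew).

1.3075, right-skewed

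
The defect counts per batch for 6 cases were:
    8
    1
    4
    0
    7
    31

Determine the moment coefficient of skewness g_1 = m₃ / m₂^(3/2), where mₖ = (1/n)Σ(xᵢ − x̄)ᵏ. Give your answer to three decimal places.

1.491

x̄ = (8 + 1 + 4 + 0 + 7 + 31) / 6 = 8.5000
deviations (xᵢ − x̄): -0.5000, -7.5000, -4.5000, -8.5000, -1.5000, 22.5000
Σ(xᵢ − x̄)² = 657.5000 ⇒ m₂ = 657.5000/6 = 109.58333
Σ(xᵢ − x̄)³ = 10260.0000 ⇒ m₃ = 10260.0000/6 = 1710.00000
m₂^(3/2) = 109.58333^(1.5) = 1147.14089
g_1 = m₃ / m₂^(3/2) = 1710.00000 / 1147.14089 ≈ 1.491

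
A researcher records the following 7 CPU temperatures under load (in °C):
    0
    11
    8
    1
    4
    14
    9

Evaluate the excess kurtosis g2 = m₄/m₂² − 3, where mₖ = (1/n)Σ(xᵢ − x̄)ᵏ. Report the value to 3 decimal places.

-1.339

x̄ = 6.7143
Σ(xᵢ − x̄)² = 163.4286 ⇒ m₂ = 23.34694
Σ(xᵢ − x̄)⁴ = 6337.9009 ⇒ m₄ = 905.41441
m₂² = 545.07955
g2 = m₄/m₂² − 3 = 1.66107 − 3 ≈ -1.339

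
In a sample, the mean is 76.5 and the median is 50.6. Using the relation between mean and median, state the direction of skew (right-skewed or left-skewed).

mean − median = 76.5 − 50.6 = 25.9
mean > median ⇒ the longer tail is on the right ⇒ right-skewed (positively skewed).

right-skewed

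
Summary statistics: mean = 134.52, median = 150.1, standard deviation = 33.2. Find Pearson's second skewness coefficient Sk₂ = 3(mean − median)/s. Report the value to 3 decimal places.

-1.408

Sk₂ = 3(134.52 − 150.1) / 33.2 = 3 × -15.5800 / 33.2
    = -46.7400 / 33.2 ≈ -1.408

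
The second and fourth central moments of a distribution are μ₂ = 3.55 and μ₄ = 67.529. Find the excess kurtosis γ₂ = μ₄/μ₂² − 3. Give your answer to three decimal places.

2.358

μ₂² = 3.55² = 12.60250
μ₄/μ₂² = 67.529 / 12.60250 = 5.35838
γ₂ = 5.35838 − 3 ≈ 2.358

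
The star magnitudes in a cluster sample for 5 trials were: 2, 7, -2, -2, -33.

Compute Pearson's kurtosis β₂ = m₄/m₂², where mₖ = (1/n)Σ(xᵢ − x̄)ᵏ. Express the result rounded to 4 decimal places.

3.0033

x̄ = -5.6000
Σ(xᵢ − x̄)² = 993.2000 ⇒ m₂ = 198.64000
Σ(xᵢ − x̄)⁴ = 592517.4560 ⇒ m₄ = 118503.49120
m₂² = 39457.84960
β₂ = m₄/m₂² = 118503.49120 / 39457.84960 ≈ 3.0033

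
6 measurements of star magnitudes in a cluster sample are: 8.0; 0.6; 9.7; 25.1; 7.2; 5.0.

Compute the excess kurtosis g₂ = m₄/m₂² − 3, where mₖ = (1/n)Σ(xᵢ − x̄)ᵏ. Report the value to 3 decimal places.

x̄ = 9.2667
Σ(xᵢ − x̄)² = 350.0733 ⇒ m₂ = 58.34556
Σ(xᵢ − x̄)⁴ = 68841.6372 ⇒ m₄ = 11473.60620
m₂² = 3404.20385
g₂ = m₄/m₂² − 3 = 3.37042 − 3 ≈ 0.370

0.370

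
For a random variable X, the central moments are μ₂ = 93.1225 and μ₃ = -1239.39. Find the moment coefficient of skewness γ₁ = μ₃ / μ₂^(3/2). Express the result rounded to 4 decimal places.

-1.3792

σ = √μ₂ = √93.1225 = 9.65000
σ³ = μ₂^(3/2) = 898.63213
γ₁ = μ₃/σ³ = -1239.39 / 898.63213 ≈ -1.3792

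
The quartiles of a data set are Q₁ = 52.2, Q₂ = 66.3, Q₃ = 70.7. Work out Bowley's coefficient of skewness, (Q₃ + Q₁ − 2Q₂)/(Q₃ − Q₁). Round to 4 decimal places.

-0.5243

numerator: Q₃ + Q₁ − 2Q₂ = 70.7 + 52.2 − 2×66.3 = -9.7000
denominator: Q₃ − Q₁ = 70.7 − 52.2 = 18.5000
Bowley skewness = -9.7000 / 18.5000 ≈ -0.5243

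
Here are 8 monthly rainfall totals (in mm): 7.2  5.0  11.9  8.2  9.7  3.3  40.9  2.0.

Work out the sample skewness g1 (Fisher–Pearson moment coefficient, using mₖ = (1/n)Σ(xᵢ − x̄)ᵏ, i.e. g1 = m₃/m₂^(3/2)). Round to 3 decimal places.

x̄ = (7.2 + 5.0 + 11.9 + 8.2 + 9.7 + 3.3 + 40.9 + 2.0) / 8 = 11.0250
deviations (xᵢ − x̄): -3.8250, -6.0250, 0.8750, -2.8250, -1.3250, -7.7250, 29.8750, -9.0250
Σ(xᵢ − x̄)² = 1095.0750 ⇒ m₂ = 1095.0750/8 = 136.88438
Σ(xᵢ − x̄)³ = 25168.9433 ⇒ m₃ = 25168.9433/8 = 3146.11791
m₂^(3/2) = 136.88438^(1.5) = 1601.51428
g1 = m₃ / m₂^(3/2) = 3146.11791 / 1601.51428 ≈ 1.964

1.964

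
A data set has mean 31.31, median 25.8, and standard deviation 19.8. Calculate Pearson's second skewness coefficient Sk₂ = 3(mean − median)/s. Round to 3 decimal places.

Sk₂ = 3(31.31 − 25.8) / 19.8 = 3 × 5.5100 / 19.8
    = 16.5300 / 19.8 ≈ 0.835

0.835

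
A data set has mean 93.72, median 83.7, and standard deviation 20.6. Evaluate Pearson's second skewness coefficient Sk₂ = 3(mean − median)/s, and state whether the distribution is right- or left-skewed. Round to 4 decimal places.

1.4592, right-skewed

Sk₂ = 3(93.72 − 83.7) / 20.6 = 3 × 10.0200 / 20.6
    = 30.0600 / 20.6 ≈ 1.4592
Sk₂ > 0 ⇒ mean > median ⇒ right-skewed (positive skew).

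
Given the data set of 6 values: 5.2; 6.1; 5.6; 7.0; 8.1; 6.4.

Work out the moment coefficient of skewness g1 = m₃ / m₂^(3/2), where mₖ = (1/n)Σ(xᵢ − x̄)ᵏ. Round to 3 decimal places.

0.556

x̄ = (5.2 + 6.1 + 5.6 + 7.0 + 8.1 + 6.4) / 6 = 6.4000
deviations (xᵢ − x̄): -1.2000, -0.3000, -0.8000, 0.6000, 1.7000, 0.0000
Σ(xᵢ − x̄)² = 5.4200 ⇒ m₂ = 5.4200/6 = 0.90333
Σ(xᵢ − x̄)³ = 2.8620 ⇒ m₃ = 2.8620/6 = 0.47700
m₂^(3/2) = 0.90333^(1.5) = 0.85856
g1 = m₃ / m₂^(3/2) = 0.47700 / 0.85856 ≈ 0.556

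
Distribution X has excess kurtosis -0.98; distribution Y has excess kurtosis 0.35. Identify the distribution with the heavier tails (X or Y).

Higher excess kurtosis ⇒ heavier tails relative to the normal distribution.
-0.98 vs 0.35: the larger is 0.35, so Y has heavier tails. (Y is leptokurtic — heavier-than-normal tails; the other is platykurtic.)

Y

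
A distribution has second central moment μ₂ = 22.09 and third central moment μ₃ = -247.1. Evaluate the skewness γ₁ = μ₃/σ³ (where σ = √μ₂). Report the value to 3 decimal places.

σ = √μ₂ = √22.09 = 4.70000
σ³ = μ₂^(3/2) = 103.82300
γ₁ = μ₃/σ³ = -247.1 / 103.82300 ≈ -2.380

-2.380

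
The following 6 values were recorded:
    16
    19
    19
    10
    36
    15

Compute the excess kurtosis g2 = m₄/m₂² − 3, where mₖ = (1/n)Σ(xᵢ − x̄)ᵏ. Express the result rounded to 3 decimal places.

x̄ = 19.1667
Σ(xᵢ − x̄)² = 394.8333 ⇒ m₂ = 65.80556
Σ(xᵢ − x̄)⁴ = 87756.1528 ⇒ m₄ = 14626.02546
m₂² = 4330.37114
g2 = m₄/m₂² − 3 = 3.37755 − 3 ≈ 0.378

0.378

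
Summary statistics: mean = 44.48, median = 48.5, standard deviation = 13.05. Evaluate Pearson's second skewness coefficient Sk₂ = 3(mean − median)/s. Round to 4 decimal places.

-0.9241

Sk₂ = 3(44.48 − 48.5) / 13.05 = 3 × -4.0200 / 13.05
    = -12.0600 / 13.05 ≈ -0.9241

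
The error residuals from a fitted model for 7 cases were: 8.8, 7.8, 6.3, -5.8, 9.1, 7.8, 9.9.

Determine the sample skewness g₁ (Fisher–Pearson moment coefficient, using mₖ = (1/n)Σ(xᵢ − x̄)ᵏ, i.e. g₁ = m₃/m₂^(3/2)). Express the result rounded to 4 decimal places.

x̄ = (8.8 + 7.8 + 6.3 - 5.8 + 9.1 + 7.8 + 9.9) / 7 = 6.2714
deviations (xᵢ − x̄): 2.5286, 1.5286, 0.0286, -12.0714, 2.8286, 1.5286, 3.6286
Σ(xᵢ − x̄)² = 177.9543 ⇒ m₂ = 177.9543/7 = 25.42204
Σ(xᵢ − x̄)³ = -1665.3246 ⇒ m₃ = -1665.3246/7 = -237.90352
m₂^(3/2) = 25.42204^(1.5) = 128.17863
g₁ = m₃ / m₂^(3/2) = -237.90352 / 128.17863 ≈ -1.8560

-1.8560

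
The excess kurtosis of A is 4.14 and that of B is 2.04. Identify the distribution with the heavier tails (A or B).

A

Higher excess kurtosis ⇒ heavier tails relative to the normal distribution.
4.14 vs 2.04: the larger is 4.14, so A has heavier tails.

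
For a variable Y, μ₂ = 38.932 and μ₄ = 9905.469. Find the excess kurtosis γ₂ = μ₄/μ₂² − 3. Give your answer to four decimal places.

μ₂² = 38.932² = 1515.70062
μ₄/μ₂² = 9905.469 / 1515.70062 = 6.53524
γ₂ = 6.53524 − 3 ≈ 3.5352

3.5352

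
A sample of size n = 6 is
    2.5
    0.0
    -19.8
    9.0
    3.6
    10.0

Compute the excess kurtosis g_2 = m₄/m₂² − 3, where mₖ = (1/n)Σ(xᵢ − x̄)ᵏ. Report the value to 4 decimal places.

x̄ = 0.8833
Σ(xᵢ − x̄)² = 587.5683 ⇒ m₂ = 97.92806
Σ(xᵢ − x̄)⁴ = 194323.0693 ⇒ m₄ = 32387.17822
m₂² = 9589.90406
g_2 = m₄/m₂² − 3 = 3.37722 − 3 ≈ 0.3772

0.3772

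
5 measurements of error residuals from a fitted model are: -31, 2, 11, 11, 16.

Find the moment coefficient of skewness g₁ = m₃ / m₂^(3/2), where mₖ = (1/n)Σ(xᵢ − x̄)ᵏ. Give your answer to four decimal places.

x̄ = (-31 + 2 + 11 + 11 + 16) / 5 = 1.8000
deviations (xᵢ − x̄): -32.8000, 0.2000, 9.2000, 9.2000, 14.2000
Σ(xᵢ − x̄)² = 1446.8000 ⇒ m₂ = 1446.8000/5 = 289.36000
Σ(xᵢ − x̄)³ = -30866.8800 ⇒ m₃ = -30866.8800/5 = -6173.37600
m₂^(3/2) = 289.36000^(1.5) = 4922.18286
g₁ = m₃ / m₂^(3/2) = -6173.37600 / 4922.18286 ≈ -1.2542

-1.2542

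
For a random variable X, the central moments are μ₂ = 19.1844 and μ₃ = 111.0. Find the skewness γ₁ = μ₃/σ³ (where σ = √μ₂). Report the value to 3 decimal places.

1.321

σ = √μ₂ = √19.1844 = 4.38000
σ³ = μ₂^(3/2) = 84.02767
γ₁ = μ₃/σ³ = 111.0 / 84.02767 ≈ 1.321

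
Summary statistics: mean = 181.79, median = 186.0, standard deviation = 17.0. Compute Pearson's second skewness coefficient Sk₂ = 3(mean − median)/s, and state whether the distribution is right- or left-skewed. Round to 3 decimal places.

-0.743, left-skewed

Sk₂ = 3(181.79 − 186.0) / 17.0 = 3 × -4.2100 / 17.0
    = -12.6300 / 17.0 ≈ -0.743
Sk₂ < 0 ⇒ mean < median ⇒ left-skewed (negative skew).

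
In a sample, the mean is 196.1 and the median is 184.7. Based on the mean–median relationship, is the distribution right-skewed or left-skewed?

right-skewed

mean − median = 196.1 − 184.7 = 11.4
mean > median ⇒ the longer tail is on the right ⇒ right-skewed (positively skewed).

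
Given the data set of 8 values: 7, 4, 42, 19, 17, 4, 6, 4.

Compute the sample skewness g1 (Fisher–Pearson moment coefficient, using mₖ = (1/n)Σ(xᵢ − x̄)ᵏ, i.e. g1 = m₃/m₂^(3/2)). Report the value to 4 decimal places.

x̄ = (7 + 4 + 42 + 19 + 17 + 4 + 6 + 4) / 8 = 12.8750
deviations (xᵢ − x̄): -5.8750, -8.8750, 29.1250, 6.1250, 4.1250, -8.8750, -6.8750, -8.8750
Σ(xᵢ − x̄)² = 1220.8750 ⇒ m₂ = 1220.8750/8 = 152.60938
Σ(xᵢ − x̄)³ = 22380.8438 ⇒ m₃ = 22380.8438/8 = 2797.60547
m₂^(3/2) = 152.60938^(1.5) = 1885.26246
g1 = m₃ / m₂^(3/2) = 2797.60547 / 1885.26246 ≈ 1.4839

1.4839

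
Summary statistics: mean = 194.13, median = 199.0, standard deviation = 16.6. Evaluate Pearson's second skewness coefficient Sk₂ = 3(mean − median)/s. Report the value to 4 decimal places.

Sk₂ = 3(194.13 − 199.0) / 16.6 = 3 × -4.8700 / 16.6
    = -14.6100 / 16.6 ≈ -0.8801

-0.8801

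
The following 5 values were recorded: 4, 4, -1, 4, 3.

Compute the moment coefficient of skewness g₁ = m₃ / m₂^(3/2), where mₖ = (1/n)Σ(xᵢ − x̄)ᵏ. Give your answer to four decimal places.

x̄ = (4 + 4 - 1 + 4 + 3) / 5 = 2.8000
deviations (xᵢ − x̄): 1.2000, 1.2000, -3.8000, 1.2000, 0.2000
Σ(xᵢ − x̄)² = 18.8000 ⇒ m₂ = 18.8000/5 = 3.76000
Σ(xᵢ − x̄)³ = -49.6800 ⇒ m₃ = -49.6800/5 = -9.93600
m₂^(3/2) = 3.76000^(1.5) = 7.29091
g₁ = m₃ / m₂^(3/2) = -9.93600 / 7.29091 ≈ -1.3628

-1.3628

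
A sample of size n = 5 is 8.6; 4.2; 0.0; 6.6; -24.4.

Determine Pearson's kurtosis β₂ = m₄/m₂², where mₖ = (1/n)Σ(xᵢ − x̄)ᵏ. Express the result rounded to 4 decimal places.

x̄ = -1.0000
Σ(xᵢ − x̄)² = 725.5200 ⇒ m₂ = 145.10400
Σ(xᵢ − x̄)⁴ = 312383.7984 ⇒ m₄ = 62476.75968
m₂² = 21055.17082
β₂ = m₄/m₂² = 62476.75968 / 21055.17082 ≈ 2.9673

2.9673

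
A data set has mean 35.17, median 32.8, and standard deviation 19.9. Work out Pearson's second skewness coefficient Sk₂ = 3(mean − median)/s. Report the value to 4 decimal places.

0.3573

Sk₂ = 3(35.17 − 32.8) / 19.9 = 3 × 2.3700 / 19.9
    = 7.1100 / 19.9 ≈ 0.3573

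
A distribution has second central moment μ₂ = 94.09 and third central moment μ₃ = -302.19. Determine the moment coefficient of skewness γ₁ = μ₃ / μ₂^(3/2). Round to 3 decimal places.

σ = √μ₂ = √94.09 = 9.70000
σ³ = μ₂^(3/2) = 912.67300
γ₁ = μ₃/σ³ = -302.19 / 912.67300 ≈ -0.331

-0.331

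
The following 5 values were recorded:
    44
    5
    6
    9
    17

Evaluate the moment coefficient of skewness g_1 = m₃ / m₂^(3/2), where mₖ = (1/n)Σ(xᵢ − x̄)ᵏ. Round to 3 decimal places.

x̄ = (44 + 5 + 6 + 9 + 17) / 5 = 16.2000
deviations (xᵢ − x̄): 27.8000, -11.2000, -10.2000, -7.2000, 0.8000
Σ(xᵢ − x̄)² = 1054.8000 ⇒ m₂ = 1054.8000/5 = 210.96000
Σ(xᵢ − x̄)³ = 18646.0800 ⇒ m₃ = 18646.0800/5 = 3729.21600
m₂^(3/2) = 210.96000^(1.5) = 3064.08053
g_1 = m₃ / m₂^(3/2) = 3729.21600 / 3064.08053 ≈ 1.217

1.217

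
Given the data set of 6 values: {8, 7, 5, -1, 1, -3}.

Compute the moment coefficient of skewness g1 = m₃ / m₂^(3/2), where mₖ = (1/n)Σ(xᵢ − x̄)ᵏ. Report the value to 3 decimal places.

x̄ = (8 + 7 + 5 - 1 + 1 - 3) / 6 = 2.8333
deviations (xᵢ − x̄): 5.1667, 4.1667, 2.1667, -3.8333, -1.8333, -5.8333
Σ(xᵢ − x̄)² = 100.8333 ⇒ m₂ = 100.8333/6 = 16.80556
Σ(xᵢ − x̄)³ = -40.5556 ⇒ m₃ = -40.5556/6 = -6.75926
m₂^(3/2) = 16.80556^(1.5) = 68.89367
g1 = m₃ / m₂^(3/2) = -6.75926 / 68.89367 ≈ -0.098

-0.098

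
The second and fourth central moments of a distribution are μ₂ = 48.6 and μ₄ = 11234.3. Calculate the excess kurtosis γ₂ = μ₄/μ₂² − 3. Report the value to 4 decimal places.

1.7563

μ₂² = 48.6² = 2361.96000
μ₄/μ₂² = 11234.3 / 2361.96000 = 4.75635
γ₂ = 4.75635 − 3 ≈ 1.7563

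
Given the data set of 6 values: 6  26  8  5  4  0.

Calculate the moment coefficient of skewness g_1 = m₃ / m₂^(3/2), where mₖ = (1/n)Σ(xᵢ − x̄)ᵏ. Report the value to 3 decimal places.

x̄ = (6 + 26 + 8 + 5 + 4 + 0) / 6 = 8.1667
deviations (xᵢ − x̄): -2.1667, 17.8333, -0.1667, -3.1667, -4.1667, -8.1667
Σ(xᵢ − x̄)² = 416.8333 ⇒ m₂ = 416.8333/6 = 69.47222
Σ(xᵢ − x̄)³ = 5012.5556 ⇒ m₃ = 5012.5556/6 = 835.42593
m₂^(3/2) = 69.47222^(1.5) = 579.05096
g_1 = m₃ / m₂^(3/2) = 835.42593 / 579.05096 ≈ 1.443

1.443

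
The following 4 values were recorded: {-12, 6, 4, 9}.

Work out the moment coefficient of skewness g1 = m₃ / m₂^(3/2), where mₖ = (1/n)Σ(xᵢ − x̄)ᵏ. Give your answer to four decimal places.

-0.9891

x̄ = (-12 + 6 + 4 + 9) / 4 = 1.7500
deviations (xᵢ − x̄): -13.7500, 4.2500, 2.2500, 7.2500
Σ(xᵢ − x̄)² = 264.7500 ⇒ m₂ = 264.7500/4 = 66.18750
Σ(xᵢ − x̄)³ = -2130.3750 ⇒ m₃ = -2130.3750/4 = -532.59375
m₂^(3/2) = 66.18750^(1.5) = 538.47304
g1 = m₃ / m₂^(3/2) = -532.59375 / 538.47304 ≈ -0.9891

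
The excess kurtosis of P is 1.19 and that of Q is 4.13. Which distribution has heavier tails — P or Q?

Higher excess kurtosis ⇒ heavier tails relative to the normal distribution.
1.19 vs 4.13: the larger is 4.13, so Q has heavier tails.

Q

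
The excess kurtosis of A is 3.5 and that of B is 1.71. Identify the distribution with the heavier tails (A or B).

A

Higher excess kurtosis ⇒ heavier tails relative to the normal distribution.
3.5 vs 1.71: the larger is 3.5, so A has heavier tails.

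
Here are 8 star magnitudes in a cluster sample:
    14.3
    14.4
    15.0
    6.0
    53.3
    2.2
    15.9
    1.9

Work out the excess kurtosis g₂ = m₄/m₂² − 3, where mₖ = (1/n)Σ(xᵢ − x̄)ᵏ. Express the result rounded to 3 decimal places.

1.823

x̄ = 15.3750
Σ(xᵢ − x̄)² = 1883.8750 ⇒ m₂ = 235.48437
Σ(xᵢ − x̄)⁴ = 2139550.1087 ⇒ m₄ = 267443.76359
m₂² = 55452.89087
g₂ = m₄/m₂² − 3 = 4.82290 − 3 ≈ 1.823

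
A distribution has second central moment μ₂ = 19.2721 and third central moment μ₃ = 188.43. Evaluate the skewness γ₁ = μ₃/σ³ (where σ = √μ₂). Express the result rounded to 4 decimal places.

σ = √μ₂ = √19.2721 = 4.39000
σ³ = μ₂^(3/2) = 84.60452
γ₁ = μ₃/σ³ = 188.43 / 84.60452 ≈ 2.2272

2.2272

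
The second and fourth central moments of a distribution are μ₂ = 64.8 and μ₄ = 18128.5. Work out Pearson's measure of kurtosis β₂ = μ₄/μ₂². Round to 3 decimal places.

4.317

μ₂² = 64.8² = 4199.04000
μ₄/μ₂² = 18128.5 / 4199.04000 = 4.31730
β₂ ≈ 4.317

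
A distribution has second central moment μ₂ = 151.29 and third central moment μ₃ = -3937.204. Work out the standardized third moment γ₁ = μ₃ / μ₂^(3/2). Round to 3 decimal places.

σ = √μ₂ = √151.29 = 12.30000
σ³ = μ₂^(3/2) = 1860.86700
γ₁ = μ₃/σ³ = -3937.204 / 1860.86700 ≈ -2.116

-2.116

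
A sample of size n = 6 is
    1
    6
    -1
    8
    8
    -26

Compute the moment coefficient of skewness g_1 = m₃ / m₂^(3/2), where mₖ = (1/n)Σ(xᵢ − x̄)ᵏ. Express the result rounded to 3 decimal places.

-1.476

x̄ = (1 + 6 - 1 + 8 + 8 - 26) / 6 = -0.6667
deviations (xᵢ − x̄): 1.6667, 6.6667, -0.3333, 8.6667, 8.6667, -25.3333
Σ(xᵢ − x̄)² = 839.3333 ⇒ m₂ = 839.3333/6 = 139.88889
Σ(xᵢ − x̄)³ = -14655.5556 ⇒ m₃ = -14655.5556/6 = -2442.59259
m₂^(3/2) = 139.88889^(1.5) = 1654.53070
g_1 = m₃ / m₂^(3/2) = -2442.59259 / 1654.53070 ≈ -1.476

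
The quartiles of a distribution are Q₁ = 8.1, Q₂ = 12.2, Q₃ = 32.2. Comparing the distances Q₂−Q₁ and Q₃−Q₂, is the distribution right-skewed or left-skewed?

right-skewed

Q₂ − Q₁ = 4.1;  Q₃ − Q₂ = 20.0
Q₃ − Q₂ > Q₂ − Q₁ ⇒ the upper half is more spread out ⇒ right-skewed.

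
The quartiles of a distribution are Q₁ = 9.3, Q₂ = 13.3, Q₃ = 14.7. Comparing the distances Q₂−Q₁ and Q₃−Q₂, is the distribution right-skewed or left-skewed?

Q₂ − Q₁ = 4.0;  Q₃ − Q₂ = 1.4
Q₂ − Q₁ > Q₃ − Q₂ ⇒ the lower half is more spread out ⇒ left-skewed.

left-skewed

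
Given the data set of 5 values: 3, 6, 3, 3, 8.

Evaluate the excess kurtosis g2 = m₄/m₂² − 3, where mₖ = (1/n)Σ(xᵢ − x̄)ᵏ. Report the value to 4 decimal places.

x̄ = 4.6000
Σ(xᵢ − x̄)² = 21.2000 ⇒ m₂ = 4.24000
Σ(xᵢ − x̄)⁴ = 157.1360 ⇒ m₄ = 31.42720
m₂² = 17.97760
g2 = m₄/m₂² − 3 = 1.74813 − 3 ≈ -1.2519

-1.2519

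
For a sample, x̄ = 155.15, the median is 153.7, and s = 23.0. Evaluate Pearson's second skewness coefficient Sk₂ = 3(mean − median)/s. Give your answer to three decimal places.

Sk₂ = 3(155.15 − 153.7) / 23.0 = 3 × 1.4500 / 23.0
    = 4.3500 / 23.0 ≈ 0.189

0.189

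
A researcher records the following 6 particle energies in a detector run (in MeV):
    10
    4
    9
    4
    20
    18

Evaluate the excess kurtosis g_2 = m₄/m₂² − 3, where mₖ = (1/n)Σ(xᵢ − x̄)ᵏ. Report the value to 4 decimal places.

x̄ = 10.8333
Σ(xᵢ − x̄)² = 232.8333 ⇒ m₂ = 38.80556
Σ(xᵢ − x̄)⁴ = 14071.1528 ⇒ m₄ = 2345.19213
m₂² = 1505.87114
g_2 = m₄/m₂² − 3 = 1.55737 − 3 ≈ -1.4426

-1.4426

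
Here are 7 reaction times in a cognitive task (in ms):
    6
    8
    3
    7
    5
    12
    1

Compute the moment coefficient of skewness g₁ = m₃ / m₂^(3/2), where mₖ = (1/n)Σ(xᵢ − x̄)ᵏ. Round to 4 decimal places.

x̄ = (6 + 8 + 3 + 7 + 5 + 12 + 1) / 7 = 6.0000
deviations (xᵢ − x̄): 0.0000, 2.0000, -3.0000, 1.0000, -1.0000, 6.0000, -5.0000
Σ(xᵢ − x̄)² = 76.0000 ⇒ m₂ = 76.0000/7 = 10.85714
Σ(xᵢ − x̄)³ = 72.0000 ⇒ m₃ = 72.0000/7 = 10.28571
m₂^(3/2) = 10.85714^(1.5) = 35.77448
g₁ = m₃ / m₂^(3/2) = 10.28571 / 35.77448 ≈ 0.2875

0.2875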